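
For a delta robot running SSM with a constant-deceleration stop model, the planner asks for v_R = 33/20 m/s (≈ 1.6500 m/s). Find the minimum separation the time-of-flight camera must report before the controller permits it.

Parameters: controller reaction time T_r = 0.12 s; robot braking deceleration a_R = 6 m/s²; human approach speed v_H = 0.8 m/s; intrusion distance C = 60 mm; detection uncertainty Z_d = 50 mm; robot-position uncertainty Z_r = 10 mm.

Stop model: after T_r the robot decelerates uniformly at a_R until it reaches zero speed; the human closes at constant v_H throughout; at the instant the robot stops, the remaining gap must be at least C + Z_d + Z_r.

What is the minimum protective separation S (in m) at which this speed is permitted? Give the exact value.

braking lasts T_s = (33/20)/6 = 0.2750 s
robot covers v_R·T_r = 1.6500·0.1200 = 0.1980 m before braking
robot covers 1.6500·0.2750 − ½·6.0000·0.2750² = 0.2269 m while stopping
human closes 0.8000·0.3950 = 0.3160 m
C+Z_d+Z_r = 0.0600+0.0500+0.0100 = 0.1200 m
S_min ≈ 0.1980+0.2269+0.3160+0.1200  ⇒  S_min = 6887/8000 m

S_min = 6887/8000 m = 0.8609 m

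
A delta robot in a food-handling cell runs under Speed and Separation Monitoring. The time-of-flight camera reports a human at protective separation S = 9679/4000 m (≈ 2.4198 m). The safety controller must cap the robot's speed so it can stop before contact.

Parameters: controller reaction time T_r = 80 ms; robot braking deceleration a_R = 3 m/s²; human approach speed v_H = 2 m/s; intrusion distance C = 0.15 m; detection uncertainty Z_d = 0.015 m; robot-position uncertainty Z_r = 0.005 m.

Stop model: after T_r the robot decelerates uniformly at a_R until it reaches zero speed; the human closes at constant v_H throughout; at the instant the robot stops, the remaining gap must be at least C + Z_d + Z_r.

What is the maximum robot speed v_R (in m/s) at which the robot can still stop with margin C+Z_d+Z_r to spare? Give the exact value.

v_R_max = 39/20 m/s = 1.9500 m/s

at the boundary: (1/6)·v² + (56/75)·v + (-8359/4000) = 0
  disc = (56/75)² − 4·(1/6)·(-8359/4000) = 175561/90000 ; √disc = 419/300
  v_R = (−(56/75) + 419/300) / (2·(1/6)) = 39/20 m/s
check:
T_s = v_R/a_R = (39/20)/3 = 0.6500 s
robot in T_r: 1.9500·0.0800 = 0.1560 m
robot covers 1.9500·0.6500 − ½·3.0000·0.6500² = 0.6338 m while stopping
human closes 2.0000·0.7300 = 1.4600 m
C+Z_d+Z_r = 0.1500+0.0150+0.0050 = 0.1700 m
sum ≈ 0.1560+0.6338+1.4600+0.1700 ≈ 2.4198 m = S ✓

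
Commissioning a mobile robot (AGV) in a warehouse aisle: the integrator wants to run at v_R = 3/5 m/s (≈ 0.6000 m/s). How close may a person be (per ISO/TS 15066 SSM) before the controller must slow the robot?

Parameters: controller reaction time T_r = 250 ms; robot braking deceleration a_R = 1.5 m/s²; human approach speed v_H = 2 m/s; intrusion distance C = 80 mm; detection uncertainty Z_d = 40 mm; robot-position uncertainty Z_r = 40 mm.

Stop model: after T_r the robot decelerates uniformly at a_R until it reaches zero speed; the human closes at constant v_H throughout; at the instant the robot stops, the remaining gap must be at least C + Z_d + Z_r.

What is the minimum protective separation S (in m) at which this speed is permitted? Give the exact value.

braking lasts T_s = (3/5)/(3/2) = 0.4000 s
robot covers v_R·T_r = 0.6000·0.2500 = 0.1500 m before braking
robot under decel: 0.6000²/(2·1.5000) = 0.1200 m
human closes 2.0000·0.6500 = 1.3000 m
residual clearance needed = 0.0800+0.0400+0.0400 = 0.1600 m
S_min ≈ 0.1500+0.1200+1.3000+0.1600  ⇒  S_min = 173/100 m

S_min = 173/100 m = 1.7300 m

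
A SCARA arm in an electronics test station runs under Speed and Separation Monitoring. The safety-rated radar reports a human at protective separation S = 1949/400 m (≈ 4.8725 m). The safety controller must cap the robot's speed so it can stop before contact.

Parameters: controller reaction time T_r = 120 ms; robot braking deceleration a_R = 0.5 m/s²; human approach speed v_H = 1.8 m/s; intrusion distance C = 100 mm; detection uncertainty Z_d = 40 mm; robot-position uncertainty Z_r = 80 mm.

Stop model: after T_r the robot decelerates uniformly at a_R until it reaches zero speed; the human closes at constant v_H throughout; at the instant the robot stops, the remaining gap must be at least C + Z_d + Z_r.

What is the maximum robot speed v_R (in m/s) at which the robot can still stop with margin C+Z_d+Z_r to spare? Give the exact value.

v_R_max = 19/20 m/s = 0.9500 m/s

collect terms ⇒ (1)·v_R² + (93/25)·v_R + (-8873/2000) = 0
  disc = (93/25)² − 4·(1)·(-8873/2000) = 78961/2500 ; √disc = 281/50
  v_R = (−(93/25) + 281/50) / (2·(1)) = 19/20 m/s
check:
stop time T_s = (19/20)/(1/2) = 1.9000 s
robot covers v_R·T_r = 0.9500·0.1200 = 0.1140 m before braking
robot under decel: 0.9500²/(2·0.5000) = 0.9025 m
human closes 1.8000·2.0200 = 3.6360 m
C+Z_d+Z_r = 0.1000+0.0400+0.0800 = 0.2200 m
sum ≈ 0.1140+0.9025+3.6360+0.2200 ≈ 4.8725 m = S ✓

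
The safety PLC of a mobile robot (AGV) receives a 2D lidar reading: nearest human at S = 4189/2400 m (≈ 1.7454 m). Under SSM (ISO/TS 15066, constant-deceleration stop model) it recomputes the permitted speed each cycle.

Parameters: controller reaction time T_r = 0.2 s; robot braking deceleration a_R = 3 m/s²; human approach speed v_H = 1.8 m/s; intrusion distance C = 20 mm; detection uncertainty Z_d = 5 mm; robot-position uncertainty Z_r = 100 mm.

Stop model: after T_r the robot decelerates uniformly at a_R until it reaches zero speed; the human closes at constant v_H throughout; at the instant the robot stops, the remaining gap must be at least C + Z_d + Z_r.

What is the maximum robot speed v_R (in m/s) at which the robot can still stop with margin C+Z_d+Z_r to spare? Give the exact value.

quadratic (1/6)·v² + (4/5)·v + (-121/96) = 0
  disc = (4/5)² − 4·(1/6)·(-121/96) = 5329/3600 ; √disc = 73/60
  v_R = (−(4/5) + 73/60) / (2·(1/6)) = 5/4 m/s
check:
T_s = v_R/a_R = (5/4)/3 = 0.4167 s
robot in T_r: 1.2500·0.2000 = 0.2500 m
robot covers 1.2500·0.4167 − ½·3.0000·0.4167² = 0.2604 m while stopping
human closes 1.8000·0.6167 = 1.1100 m
C+Z_d+Z_r = 0.0200+0.0050+0.1000 = 0.1250 m
sum ≈ 0.2500+0.2604+1.1100+0.1250 ≈ 1.7454 m = S ✓

v_R_max = 5/4 m/s = 1.2500 m/s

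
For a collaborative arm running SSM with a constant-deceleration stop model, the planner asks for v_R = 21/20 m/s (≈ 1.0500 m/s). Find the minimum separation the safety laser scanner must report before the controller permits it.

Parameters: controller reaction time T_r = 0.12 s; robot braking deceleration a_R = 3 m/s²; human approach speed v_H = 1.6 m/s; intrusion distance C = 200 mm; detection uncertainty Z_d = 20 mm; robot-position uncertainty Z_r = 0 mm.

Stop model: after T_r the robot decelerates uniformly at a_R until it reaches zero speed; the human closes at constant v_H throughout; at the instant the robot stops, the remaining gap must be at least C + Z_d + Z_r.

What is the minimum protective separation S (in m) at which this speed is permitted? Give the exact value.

S_min = 5127/4000 m = 1.2817 m

stop time T_s = (21/20)/3 = 0.3500 s
robot covers v_R·T_r = 1.0500·0.1200 = 0.1260 m before braking
braking distance = 1.0500²/(2·3.0000) = 0.1837 m
human over T_r+T_s: 1.6000·(0.1200+0.3500) = 0.7520 m
C+Z_d+Z_r = 0.2000+0.0200+0.0000 = 0.2200 m
S_min ≈ 0.1260+0.1837+0.7520+0.2200  ⇒  S_min = 5127/4000 m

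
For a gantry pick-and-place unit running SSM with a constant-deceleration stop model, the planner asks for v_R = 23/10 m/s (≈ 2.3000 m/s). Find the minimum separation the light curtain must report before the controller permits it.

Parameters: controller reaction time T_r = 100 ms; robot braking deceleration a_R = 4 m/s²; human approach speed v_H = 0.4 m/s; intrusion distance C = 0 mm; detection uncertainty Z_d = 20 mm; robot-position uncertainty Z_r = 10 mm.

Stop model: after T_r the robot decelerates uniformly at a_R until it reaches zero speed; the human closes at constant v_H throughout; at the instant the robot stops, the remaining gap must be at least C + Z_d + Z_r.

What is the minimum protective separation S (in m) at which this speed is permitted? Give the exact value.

T_s = v_R/a_R = (23/10)/4 = 0.5750 s
robot in T_r: 2.3000·0.1000 = 0.2300 m
robot under decel: 2.3000²/(2·4.0000) = 0.6613 m
human closes 0.4000·0.6750 = 0.2700 m
C+Z_d+Z_r = 0.0000+0.0200+0.0100 = 0.0300 m
S_min ≈ 0.2300+0.6613+0.2700+0.0300  ⇒  S_min = 953/800 m

S_min = 953/800 m = 1.1912 m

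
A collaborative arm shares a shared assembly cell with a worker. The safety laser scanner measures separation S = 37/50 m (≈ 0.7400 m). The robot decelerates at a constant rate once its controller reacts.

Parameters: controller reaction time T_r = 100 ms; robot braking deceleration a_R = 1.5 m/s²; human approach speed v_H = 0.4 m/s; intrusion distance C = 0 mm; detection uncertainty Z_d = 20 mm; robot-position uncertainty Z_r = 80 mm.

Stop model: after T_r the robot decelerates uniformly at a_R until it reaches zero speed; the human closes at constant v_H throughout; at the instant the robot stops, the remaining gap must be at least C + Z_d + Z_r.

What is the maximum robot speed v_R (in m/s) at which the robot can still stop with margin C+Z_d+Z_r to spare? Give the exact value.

v_R_max = 9/10 m/s = 0.9000 m/s

quadratic (1/3)·v² + (11/30)·v + (-3/5) = 0
  disc = (11/30)² − 4·(1/3)·(-3/5) = 841/900 ; √disc = 29/30
  v_R = (−(11/30) + 29/30) / (2·(1/3)) = 9/10 m/s
check:
braking lasts T_s = (9/10)/(3/2) = 0.6000 s
robot covers v_R·T_r = 0.9000·0.1000 = 0.0900 m before braking
braking distance = 0.9000²/(2·1.5000) = 0.2700 m
human over T_r+T_s: 0.4000·(0.1000+0.6000) = 0.2800 m
residual clearance needed = 0.0000+0.0200+0.0800 = 0.1000 m
sum ≈ 0.0900+0.2700+0.2800+0.1000 ≈ 0.7400 m = S ✓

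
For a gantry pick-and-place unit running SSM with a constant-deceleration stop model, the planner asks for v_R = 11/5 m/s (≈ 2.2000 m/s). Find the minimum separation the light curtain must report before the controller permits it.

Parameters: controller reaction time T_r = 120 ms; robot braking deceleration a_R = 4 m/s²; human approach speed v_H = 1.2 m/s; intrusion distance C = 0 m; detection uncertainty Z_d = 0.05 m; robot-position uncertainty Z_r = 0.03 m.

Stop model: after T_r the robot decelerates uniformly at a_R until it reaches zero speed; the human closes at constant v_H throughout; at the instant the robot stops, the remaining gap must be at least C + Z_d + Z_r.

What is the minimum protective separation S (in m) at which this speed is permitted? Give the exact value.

stop time T_s = (11/5)/4 = 0.5500 s
robot in T_r: 2.2000·0.1200 = 0.2640 m
robot covers 2.2000·0.5500 − ½·4.0000·0.5500² = 0.6050 m while stopping
human closes 1.2000·0.6700 = 0.8040 m
C+Z_d+Z_r = 0.0000+0.0500+0.0300 = 0.0800 m
S_min ≈ 0.2640+0.6050+0.8040+0.0800  ⇒  S_min = 1753/1000 m

S_min = 1753/1000 m = 1.7530 m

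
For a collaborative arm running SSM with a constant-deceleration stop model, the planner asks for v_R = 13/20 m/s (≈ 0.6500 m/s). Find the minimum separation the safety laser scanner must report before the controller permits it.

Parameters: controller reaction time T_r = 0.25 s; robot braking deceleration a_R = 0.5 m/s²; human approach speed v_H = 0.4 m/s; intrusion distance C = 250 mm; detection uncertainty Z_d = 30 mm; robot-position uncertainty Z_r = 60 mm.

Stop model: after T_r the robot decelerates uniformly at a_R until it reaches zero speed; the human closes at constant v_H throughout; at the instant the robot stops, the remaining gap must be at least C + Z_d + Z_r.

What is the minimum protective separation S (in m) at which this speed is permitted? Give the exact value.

S_min = 309/200 m = 1.5450 m

T_s = v_R/a_R = (13/20)/(1/2) = 1.3000 s
robot covers v_R·T_r = 0.6500·0.2500 = 0.1625 m before braking
robot covers 0.6500·1.3000 − ½·0.5000·1.3000² = 0.4225 m while stopping
human closes 0.4000·1.5500 = 0.6200 m
C+Z_d+Z_r = 0.2500+0.0300+0.0600 = 0.3400 m
S_min ≈ 0.1625+0.4225+0.6200+0.3400  ⇒  S_min = 309/200 m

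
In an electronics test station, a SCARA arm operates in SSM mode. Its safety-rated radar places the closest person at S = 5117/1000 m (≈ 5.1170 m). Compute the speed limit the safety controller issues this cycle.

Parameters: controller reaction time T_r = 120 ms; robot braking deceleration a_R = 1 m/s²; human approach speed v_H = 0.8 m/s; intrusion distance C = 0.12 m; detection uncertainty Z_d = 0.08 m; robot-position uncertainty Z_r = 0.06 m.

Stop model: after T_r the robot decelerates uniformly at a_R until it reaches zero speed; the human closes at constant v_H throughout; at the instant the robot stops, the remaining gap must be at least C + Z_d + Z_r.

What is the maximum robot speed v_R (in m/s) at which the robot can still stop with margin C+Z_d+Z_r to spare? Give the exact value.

v_R_max = 23/10 m/s = 2.3000 m/s

collect terms ⇒ (1/2)·v_R² + (23/25)·v_R + (-4761/1000) = 0
  disc = (23/25)² − 4·(1/2)·(-4761/1000) = 25921/2500 ; √disc = 161/50
  v_R = (−(23/25) + 161/50) / (2·(1/2)) = 23/10 m/s
check:
T_s = v_R/a_R = (23/10)/1 = 2.3000 s
reaction-phase robot travel = 2.3000·0.1200 = 0.2760 m
robot covers 2.3000·2.3000 − ½·1.0000·2.3000² = 2.6450 m while stopping
person approaches 0.8000·(0.1200+2.3000) = 1.9360 m
margins: 0.1200+0.0800+0.0600 = 0.2600 m
sum ≈ 0.2760+2.6450+1.9360+0.2600 ≈ 5.1170 m = S ✓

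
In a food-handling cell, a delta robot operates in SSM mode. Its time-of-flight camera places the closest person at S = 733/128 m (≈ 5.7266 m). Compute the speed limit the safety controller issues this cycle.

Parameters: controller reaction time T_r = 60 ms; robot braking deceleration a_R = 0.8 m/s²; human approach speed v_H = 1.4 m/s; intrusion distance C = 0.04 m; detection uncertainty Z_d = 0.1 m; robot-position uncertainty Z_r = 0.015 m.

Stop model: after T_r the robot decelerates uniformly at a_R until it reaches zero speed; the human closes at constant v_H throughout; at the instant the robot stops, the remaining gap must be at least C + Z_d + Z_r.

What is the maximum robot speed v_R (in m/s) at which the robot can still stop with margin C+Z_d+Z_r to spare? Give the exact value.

v_R_max = 37/20 m/s = 1.8500 m/s

at the boundary: (5/8)·v² + (181/100)·v + (-87801/16000) = 0
  disc = (181/100)² − 4·(5/8)·(-87801/16000) = 2719201/160000 ; √disc = 1649/400
  v_R = (−(181/100) + 1649/400) / (2·(5/8)) = 37/20 m/s
check:
stop time T_s = (37/20)/(4/5) = 2.3125 s
robot covers v_R·T_r = 1.8500·0.0600 = 0.1110 m before braking
braking distance = 1.8500²/(2·0.8000) = 2.1391 m
human over T_r+T_s: 1.4000·(0.0600+2.3125) = 3.3215 m
residual clearance needed = 0.0400+0.1000+0.0150 = 0.1550 m
sum ≈ 0.1110+2.1391+3.3215+0.1550 ≈ 5.7266 m = S ✓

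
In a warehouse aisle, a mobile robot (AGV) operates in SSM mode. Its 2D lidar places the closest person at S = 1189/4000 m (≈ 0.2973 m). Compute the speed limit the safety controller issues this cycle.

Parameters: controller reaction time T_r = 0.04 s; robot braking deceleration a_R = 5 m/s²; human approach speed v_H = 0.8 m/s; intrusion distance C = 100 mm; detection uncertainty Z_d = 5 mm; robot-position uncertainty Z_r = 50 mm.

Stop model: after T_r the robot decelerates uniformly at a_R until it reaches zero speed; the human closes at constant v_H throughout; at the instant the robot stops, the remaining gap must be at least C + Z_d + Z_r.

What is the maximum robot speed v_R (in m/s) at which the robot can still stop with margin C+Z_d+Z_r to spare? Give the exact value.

v_R_max = 9/20 m/s = 0.4500 m/s

at the boundary: (1/10)·v² + (1/5)·v + (-441/4000) = 0
  disc = (1/5)² − 4·(1/10)·(-441/4000) = 841/10000 ; √disc = 29/100
  v_R = (−(1/5) + 29/100) / (2·(1/10)) = 9/20 m/s
check:
stop time T_s = (9/20)/5 = 0.0900 s
reaction-phase robot travel = 0.4500·0.0400 = 0.0180 m
braking distance = 0.4500²/(2·5.0000) = 0.0203 m
human closes 0.8000·0.1300 = 0.1040 m
C+Z_d+Z_r = 0.1000+0.0050+0.0500 = 0.1550 m
sum ≈ 0.0180+0.0203+0.1040+0.1550 ≈ 0.2973 m = S ✓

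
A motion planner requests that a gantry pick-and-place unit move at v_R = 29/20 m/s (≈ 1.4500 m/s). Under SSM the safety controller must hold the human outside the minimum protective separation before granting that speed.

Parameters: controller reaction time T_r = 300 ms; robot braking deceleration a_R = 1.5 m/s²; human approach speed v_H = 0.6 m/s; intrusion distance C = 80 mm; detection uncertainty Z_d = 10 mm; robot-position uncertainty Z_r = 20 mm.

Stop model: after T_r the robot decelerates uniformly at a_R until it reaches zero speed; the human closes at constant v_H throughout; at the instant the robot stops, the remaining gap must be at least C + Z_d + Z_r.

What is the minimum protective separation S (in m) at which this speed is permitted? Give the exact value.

T_s = v_R/a_R = (29/20)/(3/2) = 0.9667 s
reaction-phase robot travel = 1.4500·0.3000 = 0.4350 m
robot under decel: 1.4500²/(2·1.5000) = 0.7008 m
human closes 0.6000·1.2667 = 0.7600 m
C+Z_d+Z_r = 0.0800+0.0100+0.0200 = 0.1100 m
S_min ≈ 0.4350+0.7008+0.7600+0.1100  ⇒  S_min = 2407/1200 m

S_min = 2407/1200 m = 2.0058 m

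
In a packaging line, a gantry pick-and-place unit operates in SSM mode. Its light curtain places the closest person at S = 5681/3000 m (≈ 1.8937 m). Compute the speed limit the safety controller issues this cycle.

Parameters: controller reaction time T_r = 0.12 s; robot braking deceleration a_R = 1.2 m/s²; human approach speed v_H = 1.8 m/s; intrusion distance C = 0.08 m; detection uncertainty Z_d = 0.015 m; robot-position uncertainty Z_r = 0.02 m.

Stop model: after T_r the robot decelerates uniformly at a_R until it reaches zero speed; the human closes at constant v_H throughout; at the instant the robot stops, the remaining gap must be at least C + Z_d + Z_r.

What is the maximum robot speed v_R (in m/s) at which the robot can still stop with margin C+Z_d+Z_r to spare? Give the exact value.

at the boundary: (5/12)·v² + (81/50)·v + (-586/375) = 0
  disc = (81/50)² − 4·(5/12)·(-586/375) = 117649/22500 ; √disc = 343/150
  v_R = (−(81/50) + 343/150) / (2·(5/12)) = 4/5 m/s
check:
braking lasts T_s = (4/5)/(6/5) = 0.6667 s
robot in T_r: 0.8000·0.1200 = 0.0960 m
robot under decel: 0.8000²/(2·1.2000) = 0.2667 m
human over T_r+T_s: 1.8000·(0.1200+0.6667) = 1.4160 m
C+Z_d+Z_r = 0.0800+0.0150+0.0200 = 0.1150 m
sum ≈ 0.0960+0.2667+1.4160+0.1150 ≈ 1.8937 m = S ✓

v_R_max = 4/5 m/s = 0.8000 m/s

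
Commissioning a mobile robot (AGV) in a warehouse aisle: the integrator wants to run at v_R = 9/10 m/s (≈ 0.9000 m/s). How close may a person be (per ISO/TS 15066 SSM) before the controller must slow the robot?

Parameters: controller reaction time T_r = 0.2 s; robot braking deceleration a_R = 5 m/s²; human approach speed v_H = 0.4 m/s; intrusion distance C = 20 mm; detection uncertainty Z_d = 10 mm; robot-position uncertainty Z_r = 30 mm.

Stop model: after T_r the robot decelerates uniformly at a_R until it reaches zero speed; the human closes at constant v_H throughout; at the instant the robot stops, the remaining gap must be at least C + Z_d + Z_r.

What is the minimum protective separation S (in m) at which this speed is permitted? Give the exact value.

S_min = 473/1000 m = 0.4730 m

T_s = v_R/a_R = (9/10)/5 = 0.1800 s
reaction-phase robot travel = 0.9000·0.2000 = 0.1800 m
braking distance = 0.9000²/(2·5.0000) = 0.0810 m
person approaches 0.4000·(0.2000+0.1800) = 0.1520 m
margins: 0.0200+0.0100+0.0300 = 0.0600 m
S_min ≈ 0.1800+0.0810+0.1520+0.0600  ⇒  S_min = 473/1000 m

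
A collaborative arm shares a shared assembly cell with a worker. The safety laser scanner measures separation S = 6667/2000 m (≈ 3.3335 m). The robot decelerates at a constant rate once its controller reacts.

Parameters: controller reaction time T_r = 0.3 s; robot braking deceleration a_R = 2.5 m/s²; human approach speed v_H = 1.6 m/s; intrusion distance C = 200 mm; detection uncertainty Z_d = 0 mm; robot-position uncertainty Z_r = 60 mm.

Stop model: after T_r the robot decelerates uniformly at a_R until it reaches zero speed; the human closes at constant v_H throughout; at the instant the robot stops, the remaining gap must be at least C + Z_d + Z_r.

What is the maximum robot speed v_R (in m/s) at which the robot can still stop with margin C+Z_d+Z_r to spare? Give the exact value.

v_R_max = 39/20 m/s = 1.9500 m/s

collect terms ⇒ (1/5)·v_R² + (47/50)·v_R + (-5187/2000) = 0
  disc = (47/50)² − 4·(1/5)·(-5187/2000) = 1849/625 ; √disc = 43/25
  v_R = (−(47/50) + 43/25) / (2·(1/5)) = 39/20 m/s
check:
braking lasts T_s = (39/20)/(5/2) = 0.7800 s
robot in T_r: 1.9500·0.3000 = 0.5850 m
robot covers 1.9500·0.7800 − ½·2.5000·0.7800² = 0.7605 m while stopping
person approaches 1.6000·(0.3000+0.7800) = 1.7280 m
residual clearance needed = 0.2000+0.0000+0.0600 = 0.2600 m
sum ≈ 0.5850+0.7605+1.7280+0.2600 ≈ 3.3335 m = S ✓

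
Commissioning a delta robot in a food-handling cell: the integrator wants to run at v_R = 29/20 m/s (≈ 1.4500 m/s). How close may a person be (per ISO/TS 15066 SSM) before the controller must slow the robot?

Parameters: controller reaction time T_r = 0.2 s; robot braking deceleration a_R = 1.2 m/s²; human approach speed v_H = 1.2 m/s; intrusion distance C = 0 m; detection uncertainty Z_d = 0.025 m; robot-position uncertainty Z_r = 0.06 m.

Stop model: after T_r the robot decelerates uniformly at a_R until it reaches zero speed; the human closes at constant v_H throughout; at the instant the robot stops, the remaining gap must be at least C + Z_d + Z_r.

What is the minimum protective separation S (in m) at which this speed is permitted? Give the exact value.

S_min = 14117/4800 m = 2.9410 m

T_s = v_R/a_R = (29/20)/(6/5) = 1.2083 s
robot covers v_R·T_r = 1.4500·0.2000 = 0.2900 m before braking
braking distance = 1.4500²/(2·1.2000) = 0.8760 m
human over T_r+T_s: 1.2000·(0.2000+1.2083) = 1.6900 m
C+Z_d+Z_r = 0.0000+0.0250+0.0600 = 0.0850 m
S_min ≈ 0.2900+0.8760+1.6900+0.0850  ⇒  S_min = 14117/4800 m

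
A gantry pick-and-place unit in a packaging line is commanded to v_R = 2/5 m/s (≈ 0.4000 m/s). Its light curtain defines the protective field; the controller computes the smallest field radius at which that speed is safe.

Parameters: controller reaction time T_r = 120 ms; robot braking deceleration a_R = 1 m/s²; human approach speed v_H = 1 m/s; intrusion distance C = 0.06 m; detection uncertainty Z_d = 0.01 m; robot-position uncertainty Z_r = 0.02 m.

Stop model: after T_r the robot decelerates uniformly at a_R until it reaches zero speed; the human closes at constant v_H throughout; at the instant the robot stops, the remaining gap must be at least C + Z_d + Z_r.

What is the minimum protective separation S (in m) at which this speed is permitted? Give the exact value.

stop time T_s = (2/5)/1 = 0.4000 s
robot covers v_R·T_r = 0.4000·0.1200 = 0.0480 m before braking
robot under decel: 0.4000²/(2·1.0000) = 0.0800 m
person approaches 1.0000·(0.1200+0.4000) = 0.5200 m
residual clearance needed = 0.0600+0.0100+0.0200 = 0.0900 m
S_min ≈ 0.0480+0.0800+0.5200+0.0900  ⇒  S_min = 369/500 m

S_min = 369/500 m = 0.7380 m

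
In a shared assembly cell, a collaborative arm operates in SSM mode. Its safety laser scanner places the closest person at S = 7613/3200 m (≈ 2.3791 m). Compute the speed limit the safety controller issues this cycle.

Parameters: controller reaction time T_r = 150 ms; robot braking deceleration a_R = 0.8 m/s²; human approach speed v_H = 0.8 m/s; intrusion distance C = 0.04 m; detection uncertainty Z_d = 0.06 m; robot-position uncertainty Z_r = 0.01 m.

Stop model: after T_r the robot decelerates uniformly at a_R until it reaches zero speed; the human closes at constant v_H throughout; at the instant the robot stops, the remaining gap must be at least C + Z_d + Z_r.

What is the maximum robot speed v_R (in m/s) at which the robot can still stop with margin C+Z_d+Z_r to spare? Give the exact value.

v_R_max = 23/20 m/s = 1.1500 m/s

collect terms ⇒ (5/8)·v_R² + (23/20)·v_R + (-6877/3200) = 0
  disc = (23/20)² − 4·(5/8)·(-6877/3200) = 42849/6400 ; √disc = 207/80
  v_R = (−(23/20) + 207/80) / (2·(5/8)) = 23/20 m/s
check:
stop time T_s = (23/20)/(4/5) = 1.4375 s
reaction-phase robot travel = 1.1500·0.1500 = 0.1725 m
braking distance = 1.1500²/(2·0.8000) = 0.8266 m
human over T_r+T_s: 0.8000·(0.1500+1.4375) = 1.2700 m
margins: 0.0400+0.0600+0.0100 = 0.1100 m
sum ≈ 0.1725+0.8266+1.2700+0.1100 ≈ 2.3791 m = S ✓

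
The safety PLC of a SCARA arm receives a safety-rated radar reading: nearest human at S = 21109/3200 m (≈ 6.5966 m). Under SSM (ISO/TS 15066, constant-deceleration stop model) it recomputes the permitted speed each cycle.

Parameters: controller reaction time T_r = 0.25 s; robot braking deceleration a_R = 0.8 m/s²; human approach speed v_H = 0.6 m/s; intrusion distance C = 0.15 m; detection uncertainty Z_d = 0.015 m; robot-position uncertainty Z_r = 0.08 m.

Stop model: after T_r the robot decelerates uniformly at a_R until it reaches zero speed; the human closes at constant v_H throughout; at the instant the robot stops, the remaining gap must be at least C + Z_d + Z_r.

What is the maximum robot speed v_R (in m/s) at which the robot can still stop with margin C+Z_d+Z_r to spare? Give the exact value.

v_R_max = 49/20 m/s = 2.4500 m/s

quadratic (5/8)·v² + (1)·v + (-3969/640) = 0
  disc = (1)² − 4·(5/8)·(-3969/640) = 4225/256 ; √disc = 65/16
  v_R = (−(1) + 65/16) / (2·(5/8)) = 49/20 m/s
check:
stop time T_s = (49/20)/(4/5) = 3.0625 s
robot in T_r: 2.4500·0.2500 = 0.6125 m
robot covers 2.4500·3.0625 − ½·0.8000·3.0625² = 3.7516 m while stopping
person approaches 0.6000·(0.2500+3.0625) = 1.9875 m
margins: 0.1500+0.0150+0.0800 = 0.2450 m
sum ≈ 0.6125+3.7516+1.9875+0.2450 ≈ 6.5966 m = S ✓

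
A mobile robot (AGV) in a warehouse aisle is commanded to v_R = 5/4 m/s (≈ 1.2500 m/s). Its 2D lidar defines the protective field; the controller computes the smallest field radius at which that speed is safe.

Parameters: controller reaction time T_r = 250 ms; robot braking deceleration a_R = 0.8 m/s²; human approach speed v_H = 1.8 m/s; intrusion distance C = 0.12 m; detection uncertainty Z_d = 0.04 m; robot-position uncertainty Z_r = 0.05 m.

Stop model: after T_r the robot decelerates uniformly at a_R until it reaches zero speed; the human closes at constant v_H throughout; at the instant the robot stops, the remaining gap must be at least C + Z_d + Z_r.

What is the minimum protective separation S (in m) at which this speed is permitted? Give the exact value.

S_min = 15237/3200 m = 4.7616 m

braking lasts T_s = (5/4)/(4/5) = 1.5625 s
reaction-phase robot travel = 1.2500·0.2500 = 0.3125 m
braking distance = 1.2500²/(2·0.8000) = 0.9766 m
person approaches 1.8000·(0.2500+1.5625) = 3.2625 m
margins: 0.1200+0.0400+0.0500 = 0.2100 m
S_min ≈ 0.3125+0.9766+3.2625+0.2100  ⇒  S_min = 15237/3200 m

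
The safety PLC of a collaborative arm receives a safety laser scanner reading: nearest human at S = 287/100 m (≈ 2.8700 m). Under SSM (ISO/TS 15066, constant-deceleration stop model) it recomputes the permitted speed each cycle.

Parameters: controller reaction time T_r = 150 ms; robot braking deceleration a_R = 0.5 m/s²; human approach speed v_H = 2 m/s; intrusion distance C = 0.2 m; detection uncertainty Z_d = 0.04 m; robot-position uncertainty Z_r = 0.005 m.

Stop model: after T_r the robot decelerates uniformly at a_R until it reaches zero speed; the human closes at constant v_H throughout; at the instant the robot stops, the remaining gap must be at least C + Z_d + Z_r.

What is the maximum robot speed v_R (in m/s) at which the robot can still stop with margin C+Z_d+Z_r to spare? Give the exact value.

collect terms ⇒ (1)·v_R² + (83/20)·v_R + (-93/40) = 0
  disc = (83/20)² − 4·(1)·(-93/40) = 10609/400 ; √disc = 103/20
  v_R = (−(83/20) + 103/20) / (2·(1)) = 1/2 m/s
check:
braking lasts T_s = (1/2)/(1/2) = 1.0000 s
robot in T_r: 0.5000·0.1500 = 0.0750 m
robot covers 0.5000·1.0000 − ½·0.5000·1.0000² = 0.2500 m while stopping
human over T_r+T_s: 2.0000·(0.1500+1.0000) = 2.3000 m
residual clearance needed = 0.2000+0.0400+0.0050 = 0.2450 m
sum ≈ 0.0750+0.2500+2.3000+0.2450 ≈ 2.8700 m = S ✓

v_R_max = 1/2 m/s = 0.5000 m/s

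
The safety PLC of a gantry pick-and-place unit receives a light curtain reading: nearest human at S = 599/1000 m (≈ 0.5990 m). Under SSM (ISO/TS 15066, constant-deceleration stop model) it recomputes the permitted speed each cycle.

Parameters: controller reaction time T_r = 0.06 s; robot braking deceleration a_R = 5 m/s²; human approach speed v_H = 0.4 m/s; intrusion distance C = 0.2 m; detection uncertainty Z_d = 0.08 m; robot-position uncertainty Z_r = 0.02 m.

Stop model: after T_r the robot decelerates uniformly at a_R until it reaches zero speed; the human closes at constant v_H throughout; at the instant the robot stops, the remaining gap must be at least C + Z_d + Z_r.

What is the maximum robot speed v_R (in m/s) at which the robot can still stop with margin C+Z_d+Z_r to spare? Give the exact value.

v_R_max = 11/10 m/s = 1.1000 m/s

quadratic (1/10)·v² + (7/50)·v + (-11/40) = 0
  disc = (7/50)² − 4·(1/10)·(-11/40) = 81/625 ; √disc = 9/25
  v_R = (−(7/50) + 9/25) / (2·(1/10)) = 11/10 m/s
check:
stop time T_s = (11/10)/5 = 0.2200 s
robot in T_r: 1.1000·0.0600 = 0.0660 m
robot covers 1.1000·0.2200 − ½·5.0000·0.2200² = 0.1210 m while stopping
person approaches 0.4000·(0.0600+0.2200) = 0.1120 m
residual clearance needed = 0.2000+0.0800+0.0200 = 0.3000 m
sum ≈ 0.0660+0.1210+0.1120+0.3000 ≈ 0.5990 m = S ✓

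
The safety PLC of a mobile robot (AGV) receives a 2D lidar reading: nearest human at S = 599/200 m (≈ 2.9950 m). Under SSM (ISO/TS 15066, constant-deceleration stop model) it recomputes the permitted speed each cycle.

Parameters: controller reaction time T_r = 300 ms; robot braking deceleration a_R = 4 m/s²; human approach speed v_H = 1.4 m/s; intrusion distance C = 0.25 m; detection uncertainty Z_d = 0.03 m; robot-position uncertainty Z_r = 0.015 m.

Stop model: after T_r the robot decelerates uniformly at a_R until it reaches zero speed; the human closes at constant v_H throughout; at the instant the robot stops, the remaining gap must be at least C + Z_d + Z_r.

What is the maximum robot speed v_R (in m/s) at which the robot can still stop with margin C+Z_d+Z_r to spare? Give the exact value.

v_R_max = 12/5 m/s = 2.4000 m/s

collect terms ⇒ (1/8)·v_R² + (13/20)·v_R + (-57/25) = 0
  disc = (13/20)² − 4·(1/8)·(-57/25) = 25/16 ; √disc = 5/4
  v_R = (−(13/20) + 5/4) / (2·(1/8)) = 12/5 m/s
check:
stop time T_s = (12/5)/4 = 0.6000 s
reaction-phase robot travel = 2.4000·0.3000 = 0.7200 m
robot under decel: 2.4000²/(2·4.0000) = 0.7200 m
human over T_r+T_s: 1.4000·(0.3000+0.6000) = 1.2600 m
C+Z_d+Z_r = 0.2500+0.0300+0.0150 = 0.2950 m
sum ≈ 0.7200+0.7200+1.2600+0.2950 ≈ 2.9950 m = S ✓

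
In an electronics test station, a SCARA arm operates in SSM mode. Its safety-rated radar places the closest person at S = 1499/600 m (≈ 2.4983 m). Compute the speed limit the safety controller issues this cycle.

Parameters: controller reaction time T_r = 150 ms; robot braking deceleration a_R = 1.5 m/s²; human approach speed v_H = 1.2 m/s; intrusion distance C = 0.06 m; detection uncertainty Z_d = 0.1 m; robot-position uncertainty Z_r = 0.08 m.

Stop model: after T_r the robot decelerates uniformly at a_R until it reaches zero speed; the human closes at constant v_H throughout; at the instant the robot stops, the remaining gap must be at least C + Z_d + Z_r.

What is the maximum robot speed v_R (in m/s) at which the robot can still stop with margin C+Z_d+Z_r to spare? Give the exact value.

v_R_max = 29/20 m/s = 1.4500 m/s

quadratic (1/3)·v² + (19/20)·v + (-1247/600) = 0
  disc = (19/20)² − 4·(1/3)·(-1247/600) = 529/144 ; √disc = 23/12
  v_R = (−(19/20) + 23/12) / (2·(1/3)) = 29/20 m/s
check:
stop time T_s = (29/20)/(3/2) = 0.9667 s
robot covers v_R·T_r = 1.4500·0.1500 = 0.2175 m before braking
braking distance = 1.4500²/(2·1.5000) = 0.7008 m
human over T_r+T_s: 1.2000·(0.1500+0.9667) = 1.3400 m
margins: 0.0600+0.1000+0.0800 = 0.2400 m
sum ≈ 0.2175+0.7008+1.3400+0.2400 ≈ 2.4983 m = S ✓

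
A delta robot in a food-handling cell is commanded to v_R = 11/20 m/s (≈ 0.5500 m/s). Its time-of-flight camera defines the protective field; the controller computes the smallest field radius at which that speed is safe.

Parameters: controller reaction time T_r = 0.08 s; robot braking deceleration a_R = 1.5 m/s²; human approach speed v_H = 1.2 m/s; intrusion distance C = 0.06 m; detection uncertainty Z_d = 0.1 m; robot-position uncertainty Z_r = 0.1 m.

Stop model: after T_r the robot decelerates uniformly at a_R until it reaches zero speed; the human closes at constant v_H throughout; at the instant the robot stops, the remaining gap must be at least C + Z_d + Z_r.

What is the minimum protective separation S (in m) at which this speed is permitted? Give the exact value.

S_min = 1129/1200 m = 0.9408 m

stop time T_s = (11/20)/(3/2) = 0.3667 s
robot covers v_R·T_r = 0.5500·0.0800 = 0.0440 m before braking
robot under decel: 0.5500²/(2·1.5000) = 0.1008 m
person approaches 1.2000·(0.0800+0.3667) = 0.5360 m
margins: 0.0600+0.1000+0.1000 = 0.2600 m
S_min ≈ 0.0440+0.1008+0.5360+0.2600  ⇒  S_min = 1129/1200 m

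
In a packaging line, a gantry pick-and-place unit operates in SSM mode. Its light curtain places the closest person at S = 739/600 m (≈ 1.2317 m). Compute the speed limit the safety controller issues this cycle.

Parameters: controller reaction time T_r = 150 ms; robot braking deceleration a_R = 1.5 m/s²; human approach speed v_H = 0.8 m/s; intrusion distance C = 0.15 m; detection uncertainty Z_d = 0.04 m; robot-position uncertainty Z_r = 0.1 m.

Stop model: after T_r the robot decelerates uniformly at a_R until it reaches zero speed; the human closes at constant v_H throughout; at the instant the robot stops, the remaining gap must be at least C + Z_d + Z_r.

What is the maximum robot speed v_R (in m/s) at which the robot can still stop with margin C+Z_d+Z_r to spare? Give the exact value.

collect terms ⇒ (1/3)·v_R² + (41/60)·v_R + (-493/600) = 0
  disc = (41/60)² − 4·(1/3)·(-493/600) = 25/16 ; √disc = 5/4
  v_R = (−(41/60) + 5/4) / (2·(1/3)) = 17/20 m/s
check:
braking lasts T_s = (17/20)/(3/2) = 0.5667 s
robot in T_r: 0.8500·0.1500 = 0.1275 m
braking distance = 0.8500²/(2·1.5000) = 0.2408 m
human closes 0.8000·0.7167 = 0.5733 m
C+Z_d+Z_r = 0.1500+0.0400+0.1000 = 0.2900 m
sum ≈ 0.1275+0.2408+0.5733+0.2900 ≈ 1.2317 m = S ✓

v_R_max = 17/20 m/s = 0.8500 m/s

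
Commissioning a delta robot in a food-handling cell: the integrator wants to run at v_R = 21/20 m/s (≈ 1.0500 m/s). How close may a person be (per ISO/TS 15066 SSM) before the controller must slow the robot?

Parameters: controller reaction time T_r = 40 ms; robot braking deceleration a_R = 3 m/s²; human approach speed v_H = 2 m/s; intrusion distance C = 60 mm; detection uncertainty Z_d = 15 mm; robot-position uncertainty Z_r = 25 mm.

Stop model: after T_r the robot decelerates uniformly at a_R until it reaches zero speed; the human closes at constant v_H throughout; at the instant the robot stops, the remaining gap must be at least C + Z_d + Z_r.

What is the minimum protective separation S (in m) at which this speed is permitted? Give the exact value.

S_min = 4423/4000 m = 1.1058 m

stop time T_s = (21/20)/3 = 0.3500 s
robot covers v_R·T_r = 1.0500·0.0400 = 0.0420 m before braking
robot covers 1.0500·0.3500 − ½·3.0000·0.3500² = 0.1837 m while stopping
human over T_r+T_s: 2.0000·(0.0400+0.3500) = 0.7800 m
C+Z_d+Z_r = 0.0600+0.0150+0.0250 = 0.1000 m
S_min ≈ 0.0420+0.1837+0.7800+0.1000  ⇒  S_min = 4423/4000 m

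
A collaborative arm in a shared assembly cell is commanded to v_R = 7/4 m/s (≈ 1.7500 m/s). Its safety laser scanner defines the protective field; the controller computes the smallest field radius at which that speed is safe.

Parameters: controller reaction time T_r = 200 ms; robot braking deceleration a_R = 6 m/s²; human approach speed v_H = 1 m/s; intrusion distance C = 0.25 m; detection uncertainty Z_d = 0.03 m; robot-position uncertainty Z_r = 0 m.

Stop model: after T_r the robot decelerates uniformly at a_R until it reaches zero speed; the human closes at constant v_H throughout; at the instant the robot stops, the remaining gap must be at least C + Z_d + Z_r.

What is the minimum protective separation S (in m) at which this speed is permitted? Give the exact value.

braking lasts T_s = (7/4)/6 = 0.2917 s
robot in T_r: 1.7500·0.2000 = 0.3500 m
braking distance = 1.7500²/(2·6.0000) = 0.2552 m
person approaches 1.0000·(0.2000+0.2917) = 0.4917 m
C+Z_d+Z_r = 0.2500+0.0300+0.0000 = 0.2800 m
S_min ≈ 0.3500+0.2552+0.4917+0.2800  ⇒  S_min = 2203/1600 m

S_min = 2203/1600 m = 1.3769 m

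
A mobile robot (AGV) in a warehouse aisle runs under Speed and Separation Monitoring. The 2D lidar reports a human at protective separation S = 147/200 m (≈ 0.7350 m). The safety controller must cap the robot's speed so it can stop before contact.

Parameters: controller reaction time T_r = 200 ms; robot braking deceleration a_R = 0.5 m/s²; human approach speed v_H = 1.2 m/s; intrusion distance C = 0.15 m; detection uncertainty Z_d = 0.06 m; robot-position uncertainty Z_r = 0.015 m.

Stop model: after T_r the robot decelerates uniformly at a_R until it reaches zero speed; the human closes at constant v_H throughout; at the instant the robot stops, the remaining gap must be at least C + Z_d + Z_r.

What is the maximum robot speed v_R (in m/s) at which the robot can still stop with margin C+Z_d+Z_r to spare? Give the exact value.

v_R_max = 1/10 m/s = 0.1000 m/s

at the boundary: (1)·v² + (13/5)·v + (-27/100) = 0
  disc = (13/5)² − 4·(1)·(-27/100) = 196/25 ; √disc = 14/5
  v_R = (−(13/5) + 14/5) / (2·(1)) = 1/10 m/s
check:
braking lasts T_s = (1/10)/(1/2) = 0.2000 s
robot covers v_R·T_r = 0.1000·0.2000 = 0.0200 m before braking
braking distance = 0.1000²/(2·0.5000) = 0.0100 m
human closes 1.2000·0.4000 = 0.4800 m
C+Z_d+Z_r = 0.1500+0.0600+0.0150 = 0.2250 m
sum ≈ 0.0200+0.0100+0.4800+0.2250 ≈ 0.7350 m = S ✓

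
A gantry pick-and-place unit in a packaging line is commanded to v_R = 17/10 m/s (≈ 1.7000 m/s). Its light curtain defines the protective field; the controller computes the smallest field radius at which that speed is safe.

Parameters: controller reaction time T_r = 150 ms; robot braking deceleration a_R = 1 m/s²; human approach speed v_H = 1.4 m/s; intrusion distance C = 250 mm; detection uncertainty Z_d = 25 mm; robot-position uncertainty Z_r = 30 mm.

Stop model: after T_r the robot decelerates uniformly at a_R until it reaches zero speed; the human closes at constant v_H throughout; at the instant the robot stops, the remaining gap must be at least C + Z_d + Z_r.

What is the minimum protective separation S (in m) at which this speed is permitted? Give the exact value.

braking lasts T_s = (17/10)/1 = 1.7000 s
robot in T_r: 1.7000·0.1500 = 0.2550 m
robot under decel: 1.7000²/(2·1.0000) = 1.4450 m
human over T_r+T_s: 1.4000·(0.1500+1.7000) = 2.5900 m
C+Z_d+Z_r = 0.2500+0.0250+0.0300 = 0.3050 m
S_min ≈ 0.2550+1.4450+2.5900+0.3050  ⇒  S_min = 919/200 m

S_min = 919/200 m = 4.5950 m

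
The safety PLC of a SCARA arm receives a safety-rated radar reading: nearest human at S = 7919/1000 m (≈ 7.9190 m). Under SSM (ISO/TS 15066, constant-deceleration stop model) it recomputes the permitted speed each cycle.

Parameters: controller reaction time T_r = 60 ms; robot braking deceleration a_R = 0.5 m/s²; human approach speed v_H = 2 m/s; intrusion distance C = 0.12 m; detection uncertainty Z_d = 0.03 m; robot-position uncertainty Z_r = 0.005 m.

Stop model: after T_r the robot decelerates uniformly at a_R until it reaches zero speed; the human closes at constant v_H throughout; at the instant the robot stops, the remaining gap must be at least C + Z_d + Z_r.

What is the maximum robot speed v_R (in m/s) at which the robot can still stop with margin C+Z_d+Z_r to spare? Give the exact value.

v_R_max = 7/5 m/s = 1.4000 m/s

collect terms ⇒ (1)·v_R² + (203/50)·v_R + (-1911/250) = 0
  disc = (203/50)² − 4·(1)·(-1911/250) = 117649/2500 ; √disc = 343/50
  v_R = (−(203/50) + 343/50) / (2·(1)) = 7/5 m/s
check:
braking lasts T_s = (7/5)/(1/2) = 2.8000 s
robot in T_r: 1.4000·0.0600 = 0.0840 m
robot covers 1.4000·2.8000 − ½·0.5000·2.8000² = 1.9600 m while stopping
human closes 2.0000·2.8600 = 5.7200 m
margins: 0.1200+0.0300+0.0050 = 0.1550 m
sum ≈ 0.0840+1.9600+5.7200+0.1550 ≈ 7.9190 m = S ✓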